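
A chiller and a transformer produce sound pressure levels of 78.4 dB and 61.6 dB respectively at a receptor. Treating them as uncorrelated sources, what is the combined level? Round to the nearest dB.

For uncorrelated sources the intensities add, so convert each level to linear form, sum, and take 10·log₁₀ of the total.
Σ 10^(L/10) = 10^(78.4/10) + 10^(61.6/10) = 7.063e+07.
L_total = 10·log₁₀(7.063e+07) = 78.49 dB.

78 dB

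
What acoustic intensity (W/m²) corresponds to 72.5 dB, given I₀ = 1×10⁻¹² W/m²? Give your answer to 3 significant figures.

1.78e-05 W/m²

I/I₀ = 10^(72.5/10) = 1.778e+07, so I = 1.778e+07 × 10⁻¹² W/m².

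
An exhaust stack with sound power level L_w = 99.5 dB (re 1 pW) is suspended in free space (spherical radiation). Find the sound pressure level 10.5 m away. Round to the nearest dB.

Free-field spherical radiation: L_p = L_w − 10·log₁₀(4π·r²), r = 10.5 m.
4π·r² = 1385 m², 10·log₁₀ of that is 31.416 dB.
L_p = 99.5 − 31.416 = 68.08 dB.

68 dB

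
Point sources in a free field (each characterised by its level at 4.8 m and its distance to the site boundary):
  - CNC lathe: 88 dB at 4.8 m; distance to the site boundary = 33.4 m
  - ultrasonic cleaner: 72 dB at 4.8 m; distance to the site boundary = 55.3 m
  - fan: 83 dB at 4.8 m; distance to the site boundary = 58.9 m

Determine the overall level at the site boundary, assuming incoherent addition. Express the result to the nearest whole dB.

Propagate each source to the receiver with L = L_ref − 20·log₁₀(r/r_ref), then add intensities.
CNC lathe: 88 − 20·log₁₀(33.4/4.8) = 88 − 16.85 = 71.15 dB.
ultrasonic cleaner: 72 − 20·log₁₀(55.3/4.8) = 72 − 21.23 = 50.77 dB.
fan: 83 − 20·log₁₀(58.9/4.8) = 83 − 21.78 = 61.22 dB.
Σ 10^(L/10) = 1.448e+07 → L_total = 10·log₁₀(1.448e+07) = 71.61 dB.

72 dB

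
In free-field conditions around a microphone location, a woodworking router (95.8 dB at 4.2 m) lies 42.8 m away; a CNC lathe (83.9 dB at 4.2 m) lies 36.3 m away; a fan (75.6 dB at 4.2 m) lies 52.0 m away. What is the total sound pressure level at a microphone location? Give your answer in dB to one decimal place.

76.0 dB

First find each source's level at the receiver (point-source: −20·log₁₀(r/r_ref)), then combine on an intensity basis.
woodworking router: 95.8 − 20·log₁₀(42.8/4.2) = 95.8 − 20.16 = 75.64 dB.
CNC lathe: 83.9 − 20·log₁₀(36.3/4.2) = 83.9 − 18.73 = 65.17 dB.
fan: 75.6 − 20·log₁₀(52.0/4.2) = 75.6 − 21.86 = 53.74 dB.
Σ 10^(L/10) = 4.013e+07 → L_total = 10·log₁₀(4.013e+07) = 76.04 dB.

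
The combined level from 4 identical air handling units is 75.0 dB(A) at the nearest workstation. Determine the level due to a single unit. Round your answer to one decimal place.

69.0 dB(A)

4 equal contributions raise the level by 10·log₁₀ 4 = 6.021 dB, so each unit alone gives 75.0 − 6.021.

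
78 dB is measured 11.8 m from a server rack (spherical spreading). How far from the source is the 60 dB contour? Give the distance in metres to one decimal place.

93.7 m

For a point source L₁ − L₂ = 20·log₁₀(r₂/r₁), so r₂ = r₁·10^((L₁−L₂)/20).
r₂ = 11.8·10^((78−60)/20) = 11.8·10^(18.0/20) = 93.73 m.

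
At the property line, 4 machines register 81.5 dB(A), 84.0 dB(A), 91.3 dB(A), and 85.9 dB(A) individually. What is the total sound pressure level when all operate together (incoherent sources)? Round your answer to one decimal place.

Incoherent sources combine by intensity addition: L_total = 10·log₁₀(Σ 10^(L_i/10)).
Σ 10^(L/10) = 10^(81.5/10) + 10^(84.0/10) + 10^(91.3/10) + 10^(85.9/10) = 2.130e+09.
L_total = 10·log₁₀(2.130e+09) = 93.28 dB(A).

93.3 dB(A)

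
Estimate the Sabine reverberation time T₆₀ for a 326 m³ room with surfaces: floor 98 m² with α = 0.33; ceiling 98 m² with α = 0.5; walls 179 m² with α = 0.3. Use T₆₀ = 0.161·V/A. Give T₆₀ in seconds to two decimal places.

Summing Sᵢαᵢ: 98·0.33 + 98·0.5 + 179·0.3 = 135.04 m².
T₆₀ = 0.161·V/A = 0.161·326/135.04 = 0.389 s.

0.39 s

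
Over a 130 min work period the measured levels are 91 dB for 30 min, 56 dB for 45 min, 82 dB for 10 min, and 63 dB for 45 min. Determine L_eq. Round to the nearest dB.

L_eq = 10·log₁₀[(1/T)·Σ tᵢ·10^(Lᵢ/10)] with T = 130 min.
Σ tᵢ·10^(Lᵢ/10) = 30·10^(91/10) + 45·10^(56/10) + 10·10^(82/10) + 45·10^(63/10) = 3.946e+10.
L_eq = 10·log₁₀(3.946e+10/130) = 84.82 dB.

85 dB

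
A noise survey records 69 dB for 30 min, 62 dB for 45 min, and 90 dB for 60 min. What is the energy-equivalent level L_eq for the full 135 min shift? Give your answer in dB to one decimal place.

The energy average is taken in the linear domain: L_eq = 10·log₁₀[(Σ tᵢ·10^(Lᵢ/10))/T], T = 135 min.
Σ tᵢ·10^(Lᵢ/10) = 30·10^(69/10) + 45·10^(62/10) + 60·10^(90/10) = 6.031e+10.
L_eq = 10·log₁₀(6.031e+10/135) = 86.50 dB.

86.5 dB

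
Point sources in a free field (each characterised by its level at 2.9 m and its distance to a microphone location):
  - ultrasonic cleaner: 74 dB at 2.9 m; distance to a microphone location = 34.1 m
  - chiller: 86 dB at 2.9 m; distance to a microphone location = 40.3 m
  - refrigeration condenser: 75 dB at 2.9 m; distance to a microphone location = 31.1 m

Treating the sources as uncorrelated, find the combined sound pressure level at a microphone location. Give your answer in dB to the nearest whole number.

Propagate each source to the receiver with L = L_ref − 20·log₁₀(r/r_ref), then add intensities.
ultrasonic cleaner: 74 − 20·log₁₀(34.1/2.9) = 74 − 21.41 = 52.59 dB.
chiller: 86 − 20·log₁₀(40.3/2.9) = 86 − 22.86 = 63.14 dB.
refrigeration condenser: 75 − 20·log₁₀(31.1/2.9) = 75 − 20.61 = 54.39 dB.
Σ 10^(L/10) = 2.518e+06 → L_total = 10·log₁₀(2.518e+06) = 64.01 dB.

64 dB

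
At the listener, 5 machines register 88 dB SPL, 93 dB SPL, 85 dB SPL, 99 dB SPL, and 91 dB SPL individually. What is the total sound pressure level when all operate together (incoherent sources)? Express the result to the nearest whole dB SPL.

For uncorrelated sources the intensities add, so convert each level to linear form, sum, and take 10·log₁₀ of the total.
Σ 10^(L/10) = 10^(88/10) + 10^(93/10) + 10^(85/10) + 10^(99/10) + 10^(91/10) = 1.214e+10.
L_total = 10·log₁₀(1.214e+10) = 100.84 dB SPL.

101 dB SPL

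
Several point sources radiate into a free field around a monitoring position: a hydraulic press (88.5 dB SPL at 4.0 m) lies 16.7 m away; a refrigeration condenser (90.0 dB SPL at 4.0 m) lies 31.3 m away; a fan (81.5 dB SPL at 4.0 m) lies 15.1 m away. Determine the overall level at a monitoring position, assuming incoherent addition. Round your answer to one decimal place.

78.3 dB SPL

Apply inverse-square spreading to bring every level to the receiver, then sum 10^(L/10).
hydraulic press: 88.5 − 20·log₁₀(16.7/4.0) = 88.5 − 12.41 = 76.09 dB SPL.
refrigeration condenser: 90.0 − 20·log₁₀(31.3/4.0) = 90.0 − 17.87 = 72.13 dB SPL.
fan: 81.5 − 20·log₁₀(15.1/4.0) = 81.5 − 11.54 = 69.96 dB SPL.
Σ 10^(L/10) = 6.686e+07 → L_total = 10·log₁₀(6.686e+07) = 78.25 dB SPL.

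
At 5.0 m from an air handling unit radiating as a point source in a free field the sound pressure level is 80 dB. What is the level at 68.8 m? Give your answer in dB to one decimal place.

57.2 dB

Point-source attenuation: ΔL = 20·log₁₀(r₂/r₁) = 20·log₁₀(68.8/5.0) = 22.772 dB.
L₂ = 80 − 20·log₁₀(68.8/5.0) = 80 − 22.772 = 57.23 dB.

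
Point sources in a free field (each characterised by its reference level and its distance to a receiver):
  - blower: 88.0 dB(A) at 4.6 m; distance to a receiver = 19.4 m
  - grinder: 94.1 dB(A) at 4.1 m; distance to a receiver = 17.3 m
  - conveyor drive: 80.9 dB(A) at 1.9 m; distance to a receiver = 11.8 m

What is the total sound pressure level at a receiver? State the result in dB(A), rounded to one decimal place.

Apply inverse-square spreading to bring every level to the receiver, then sum 10^(L/10).
blower: 88.0 − 20·log₁₀(19.4/4.6) = 88.0 − 12.50 = 75.50 dB(A).
grinder: 94.1 − 20·log₁₀(17.3/4.1) = 94.1 − 12.51 = 81.59 dB(A).
conveyor drive: 80.9 − 20·log₁₀(11.8/1.9) = 80.9 − 15.86 = 65.04 dB(A).
Σ 10^(L/10) = 1.830e+08 → L_total = 10·log₁₀(1.830e+08) = 82.63 dB(A).

82.6 dB(A)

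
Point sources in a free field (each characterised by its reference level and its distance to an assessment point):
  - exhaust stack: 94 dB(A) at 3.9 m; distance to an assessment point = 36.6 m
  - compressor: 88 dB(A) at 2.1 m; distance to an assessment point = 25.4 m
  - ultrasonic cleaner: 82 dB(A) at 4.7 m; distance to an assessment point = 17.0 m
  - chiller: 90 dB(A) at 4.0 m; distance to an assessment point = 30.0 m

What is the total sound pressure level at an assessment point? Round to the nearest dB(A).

Apply inverse-square spreading to bring every level to the receiver, then sum 10^(L/10).
exhaust stack: 94 − 20·log₁₀(36.6/3.9) = 94 − 19.45 = 74.55 dB(A).
compressor: 88 − 20·log₁₀(25.4/2.1) = 88 − 21.65 = 66.35 dB(A).
ultrasonic cleaner: 82 − 20·log₁₀(17.0/4.7) = 82 − 11.17 = 70.83 dB(A).
chiller: 90 − 20·log₁₀(30.0/4.0) = 90 − 17.50 = 72.50 dB(A).
Σ 10^(L/10) = 6.273e+07 → L_total = 10·log₁₀(6.273e+07) = 77.97 dB(A).

78 dB(A)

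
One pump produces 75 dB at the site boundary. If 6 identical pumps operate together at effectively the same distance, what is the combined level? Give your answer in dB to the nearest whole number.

83 dB

N identical incoherent sources raise the level by 10·log₁₀ N.
L_total = 75 + 10·log₁₀(6) = 75 + 7.782 = 82.78 dB.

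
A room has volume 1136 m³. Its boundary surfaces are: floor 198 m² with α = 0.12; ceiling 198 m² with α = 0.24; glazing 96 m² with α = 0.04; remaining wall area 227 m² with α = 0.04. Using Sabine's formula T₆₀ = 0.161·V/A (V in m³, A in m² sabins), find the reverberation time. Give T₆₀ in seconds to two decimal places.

2.17 s

Summing Sᵢαᵢ: 198·0.12 + 198·0.24 + 96·0.04 + 227·0.04 = 84.20 m².
T₆₀ = 0.161·V/A = 0.161·1136/84.20 = 2.172 s.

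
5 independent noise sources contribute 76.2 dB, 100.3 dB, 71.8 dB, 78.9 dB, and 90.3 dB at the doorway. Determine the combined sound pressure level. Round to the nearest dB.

101 dB

For uncorrelated sources the intensities add, so convert each level to linear form, sum, and take 10·log₁₀ of the total.
Σ 10^(L/10) = 10^(76.2/10) + 10^(100.3/10) + 10^(71.8/10) + 10^(78.9/10) + 10^(90.3/10) = 1.192e+10.
L_total = 10·log₁₀(1.192e+10) = 100.76 dB.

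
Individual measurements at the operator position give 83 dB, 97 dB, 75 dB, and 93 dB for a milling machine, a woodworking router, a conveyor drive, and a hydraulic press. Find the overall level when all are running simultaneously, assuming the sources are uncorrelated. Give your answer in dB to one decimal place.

98.6 dB

For uncorrelated sources the intensities add, so convert each level to linear form, sum, and take 10·log₁₀ of the total.
Σ 10^(L/10) = 10^(83/10) + 10^(97/10) + 10^(75/10) + 10^(93/10) = 7.238e+09.
L_total = 10·log₁₀(7.238e+09) = 98.60 dB.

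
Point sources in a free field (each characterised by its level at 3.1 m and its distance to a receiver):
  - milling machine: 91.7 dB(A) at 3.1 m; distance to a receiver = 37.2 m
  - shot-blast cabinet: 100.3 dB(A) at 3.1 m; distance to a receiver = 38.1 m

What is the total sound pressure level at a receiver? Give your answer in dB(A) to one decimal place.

First find each source's level at the receiver (point-source: −20·log₁₀(r/r_ref)), then combine on an intensity basis.
milling machine: 91.7 − 20·log₁₀(37.2/3.1) = 91.7 − 21.58 = 70.12 dB(A).
shot-blast cabinet: 100.3 − 20·log₁₀(38.1/3.1) = 100.3 − 21.79 = 78.51 dB(A).
Σ 10^(L/10) = 8.121e+07 → L_total = 10·log₁₀(8.121e+07) = 79.10 dB(A).

79.1 dB(A)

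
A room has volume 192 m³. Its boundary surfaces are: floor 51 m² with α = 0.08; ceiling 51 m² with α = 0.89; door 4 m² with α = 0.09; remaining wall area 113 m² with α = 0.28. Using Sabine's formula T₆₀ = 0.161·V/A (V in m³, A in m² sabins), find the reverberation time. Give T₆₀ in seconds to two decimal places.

Total absorption A = 51·0.08 + 51·0.89 + 4·0.09 + 113·0.28 = 81.47 m² sabins.
T₆₀ = 0.161 × 192 / 81.47 = 0.379 s.

0.38 s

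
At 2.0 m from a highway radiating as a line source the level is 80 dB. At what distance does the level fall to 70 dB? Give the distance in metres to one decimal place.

Line-source spreading drops the level by 10·log₁₀(r₂/r₁); inverting, r₂/r₁ = 10^(ΔL/10).
r₂ = 2.0·10^((80−70)/10) = 2.0·10^(10.0/10) = 20.00 m.

20.0 m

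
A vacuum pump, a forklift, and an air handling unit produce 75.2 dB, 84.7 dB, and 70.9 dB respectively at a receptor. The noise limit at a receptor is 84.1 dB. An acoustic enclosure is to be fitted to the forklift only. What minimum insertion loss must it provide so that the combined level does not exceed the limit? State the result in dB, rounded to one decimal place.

1.4 dB

Everything except the forklift sums to 10^(75.2/10) + 10^(70.9/10) = 4.542e+07 in linear terms, 76.57 dB.
To meet 84.1 dB overall, the treated forklift may contribute at most 10^(84.1/10) − 4.542e+07 = 2.116e+08, i.e. 83.26 dB.
So the forklift must be reduced from 84.7 to 83.26 dB: IL = 1.44 dB.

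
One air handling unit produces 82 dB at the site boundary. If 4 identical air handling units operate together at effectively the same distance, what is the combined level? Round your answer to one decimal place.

88.0 dB

N identical incoherent sources raise the level by 10·log₁₀ N.
L_total = 82 + 10·log₁₀(4) = 82 + 6.021 = 88.02 dB.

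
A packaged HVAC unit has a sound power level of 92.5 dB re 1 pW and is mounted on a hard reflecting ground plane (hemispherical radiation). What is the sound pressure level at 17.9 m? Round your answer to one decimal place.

L_p = L_w − 10·log₁₀(2π·r²) with r = 17.9 m.
2π·r² = 2013 m², 10·log₁₀ of that is 33.039 dB.
L_p = 92.5 − 33.039 = 59.46 dB.

59.5 dB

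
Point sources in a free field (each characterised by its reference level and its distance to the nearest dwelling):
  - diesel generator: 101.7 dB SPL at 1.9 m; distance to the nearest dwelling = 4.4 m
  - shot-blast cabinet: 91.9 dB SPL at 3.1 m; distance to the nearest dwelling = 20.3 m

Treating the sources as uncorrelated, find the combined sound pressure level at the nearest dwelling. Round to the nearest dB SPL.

94 dB SPL

Propagate each source to the receiver with L = L_ref − 20·log₁₀(r/r_ref), then add intensities.
diesel generator: 101.7 − 20·log₁₀(4.4/1.9) = 101.7 − 7.29 = 94.41 dB SPL.
shot-blast cabinet: 91.9 − 20·log₁₀(20.3/3.1) = 91.9 − 16.32 = 75.58 dB SPL.
Σ 10^(L/10) = 2.794e+09 → L_total = 10·log₁₀(2.794e+09) = 94.46 dB SPL.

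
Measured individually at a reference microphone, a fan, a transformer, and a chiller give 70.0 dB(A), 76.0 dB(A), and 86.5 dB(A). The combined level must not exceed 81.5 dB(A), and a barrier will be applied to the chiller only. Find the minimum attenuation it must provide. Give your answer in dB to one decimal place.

The untreated sources together contribute 10^(70.0/10) + 10^(76.0/10) = 4.981e+07, i.e. 76.97 dB(A).
To meet 81.5 dB(A) overall, the treated chiller may contribute at most 10^(81.5/10) − 4.981e+07 = 9.144e+07, i.e. 79.61 dB(A).
Required insertion loss = 86.5 − 79.61 = 6.89 dB.

6.9 dB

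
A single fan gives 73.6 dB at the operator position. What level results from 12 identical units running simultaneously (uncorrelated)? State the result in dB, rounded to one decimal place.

84.4 dB

N identical incoherent sources raise the level by 10·log₁₀ N.
L_total = 73.6 + 10·log₁₀(12) = 73.6 + 10.792 = 84.39 dB.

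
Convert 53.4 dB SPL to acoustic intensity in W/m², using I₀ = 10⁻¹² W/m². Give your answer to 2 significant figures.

2.2e-07 W/m²

I = I₀·10^(L/10) = 10⁻¹² × 10^(53.4/10) = 10^(-6.660).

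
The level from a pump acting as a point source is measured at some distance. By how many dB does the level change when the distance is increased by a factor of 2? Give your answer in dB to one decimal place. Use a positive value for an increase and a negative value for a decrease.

A point source loses 6 dB per doubling of distance; generally ΔL = −20·log₁₀(r₂/r₁).
ΔL = −20·log₁₀(2) = -6.02 dB.

-6.0 dB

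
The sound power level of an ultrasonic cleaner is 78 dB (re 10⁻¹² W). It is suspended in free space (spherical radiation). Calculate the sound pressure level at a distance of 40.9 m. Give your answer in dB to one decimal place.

34.8 dB

L_p = L_w − 10·log₁₀(4π·r²) with r = 40.9 m.
4π·r² = 2.102e+04 m², 10·log₁₀ of that is 43.227 dB.
L_p = 78 − 43.227 = 34.77 dB.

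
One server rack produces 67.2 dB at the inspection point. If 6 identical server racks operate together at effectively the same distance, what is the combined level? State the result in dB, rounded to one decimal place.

75.0 dB

N identical incoherent sources raise the level by 10·log₁₀ N.
L_total = 67.2 + 10·log₁₀(6) = 67.2 + 7.782 = 74.98 dB.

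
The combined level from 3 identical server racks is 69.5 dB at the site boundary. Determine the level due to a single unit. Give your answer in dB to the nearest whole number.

Dividing the total intensity by 3 lowers the level by 10·log₁₀ 3 = 4.771 dB: L₁ = 69.5 − 4.771.

65 dB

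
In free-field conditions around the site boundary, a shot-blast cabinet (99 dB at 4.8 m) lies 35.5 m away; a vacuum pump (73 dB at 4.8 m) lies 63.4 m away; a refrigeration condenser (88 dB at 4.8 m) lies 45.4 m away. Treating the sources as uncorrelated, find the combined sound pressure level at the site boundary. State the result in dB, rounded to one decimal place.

Apply inverse-square spreading to bring every level to the receiver, then sum 10^(L/10).
shot-blast cabinet: 99 − 20·log₁₀(35.5/4.8) = 99 − 17.38 = 81.62 dB.
vacuum pump: 73 − 20·log₁₀(63.4/4.8) = 73 − 22.42 = 50.58 dB.
refrigeration condenser: 88 − 20·log₁₀(45.4/4.8) = 88 − 19.52 = 68.48 dB.
Σ 10^(L/10) = 1.524e+08 → L_total = 10·log₁₀(1.524e+08) = 81.83 dB.

81.8 dB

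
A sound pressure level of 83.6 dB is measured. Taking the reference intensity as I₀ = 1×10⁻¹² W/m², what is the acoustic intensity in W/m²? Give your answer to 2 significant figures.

0.00023 W/m²

I = I₀·10^(L/10) = 10⁻¹² × 10^(83.6/10) = 10^(-3.640).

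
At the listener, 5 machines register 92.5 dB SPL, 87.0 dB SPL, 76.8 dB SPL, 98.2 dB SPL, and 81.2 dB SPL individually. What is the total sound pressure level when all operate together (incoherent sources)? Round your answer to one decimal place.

For uncorrelated sources the intensities add, so convert each level to linear form, sum, and take 10·log₁₀ of the total.
Σ 10^(L/10) = 10^(92.5/10) + 10^(87.0/10) + 10^(76.8/10) + 10^(98.2/10) + 10^(81.2/10) = 9.066e+09.
L_total = 10·log₁₀(9.066e+09) = 99.57 dB SPL.

99.6 dB SPL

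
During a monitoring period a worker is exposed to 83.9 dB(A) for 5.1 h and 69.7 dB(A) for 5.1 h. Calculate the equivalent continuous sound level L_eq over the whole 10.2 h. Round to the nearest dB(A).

81 dB(A)

The energy average is taken in the linear domain: L_eq = 10·log₁₀[(Σ tᵢ·10^(Lᵢ/10))/T], T = 10.2 h.
Σ tᵢ·10^(Lᵢ/10) = 5.1·10^(83.9/10) + 5.1·10^(69.7/10) = 1.299e+09.
L_eq = 10·log₁₀(1.299e+09/10.2) = 81.05 dB(A).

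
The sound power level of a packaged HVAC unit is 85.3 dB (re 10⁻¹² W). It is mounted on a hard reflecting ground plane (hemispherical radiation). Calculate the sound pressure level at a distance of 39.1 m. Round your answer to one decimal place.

The power spreads over a hemisphere of area 2π·r², so L_p = L_w − 10·log₁₀(2π·r²).
2π·r² = 9606 m², 10·log₁₀ of that is 39.825 dB.
L_p = 85.3 − 39.825 = 45.47 dB.

45.5 dB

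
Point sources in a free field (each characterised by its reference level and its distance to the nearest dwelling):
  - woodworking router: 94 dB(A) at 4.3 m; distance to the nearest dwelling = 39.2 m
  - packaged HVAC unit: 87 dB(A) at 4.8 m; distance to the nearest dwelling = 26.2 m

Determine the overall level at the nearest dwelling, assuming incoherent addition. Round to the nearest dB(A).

77 dB(A)

First find each source's level at the receiver (point-source: −20·log₁₀(r/r_ref)), then combine on an intensity basis.
woodworking router: 94 − 20·log₁₀(39.2/4.3) = 94 − 19.20 = 74.80 dB(A).
packaged HVAC unit: 87 − 20·log₁₀(26.2/4.8) = 87 − 14.74 = 72.26 dB(A).
Σ 10^(L/10) = 4.705e+07 → L_total = 10·log₁₀(4.705e+07) = 76.73 dB(A).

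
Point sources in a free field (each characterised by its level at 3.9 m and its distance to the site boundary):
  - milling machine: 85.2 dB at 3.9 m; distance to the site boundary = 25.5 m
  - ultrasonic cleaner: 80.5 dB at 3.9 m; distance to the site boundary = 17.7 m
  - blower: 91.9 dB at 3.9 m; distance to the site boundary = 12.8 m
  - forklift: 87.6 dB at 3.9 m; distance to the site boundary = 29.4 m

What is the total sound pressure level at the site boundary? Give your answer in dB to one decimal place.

82.2 dB

Propagate each source to the receiver with L = L_ref − 20·log₁₀(r/r_ref), then add intensities.
milling machine: 85.2 − 20·log₁₀(25.5/3.9) = 85.2 − 16.31 = 68.89 dB.
ultrasonic cleaner: 80.5 − 20·log₁₀(17.7/3.9) = 80.5 − 13.14 = 67.36 dB.
blower: 91.9 − 20·log₁₀(12.8/3.9) = 91.9 − 10.32 = 81.58 dB.
forklift: 87.6 − 20·log₁₀(29.4/3.9) = 87.6 − 17.55 = 70.05 dB.
Σ 10^(L/10) = 1.671e+08 → L_total = 10·log₁₀(1.671e+08) = 82.23 dB.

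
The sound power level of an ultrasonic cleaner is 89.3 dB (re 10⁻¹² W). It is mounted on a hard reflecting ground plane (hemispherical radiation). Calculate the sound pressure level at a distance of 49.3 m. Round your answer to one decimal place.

47.5 dB

Free-field hemispherical radiation: L_p = L_w − 10·log₁₀(2π·r²), r = 49.3 m.
2π·r² = 1.527e+04 m², 10·log₁₀ of that is 41.839 dB.
L_p = 89.3 − 41.839 = 47.46 dB.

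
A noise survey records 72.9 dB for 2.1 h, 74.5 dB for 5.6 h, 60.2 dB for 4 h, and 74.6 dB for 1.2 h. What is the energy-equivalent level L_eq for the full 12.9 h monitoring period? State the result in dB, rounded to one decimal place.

L_eq = 10·log₁₀[(1/T)·Σ tᵢ·10^(Lᵢ/10)] with T = 12.9 h.
Σ tᵢ·10^(Lᵢ/10) = 2.1·10^(72.9/10) + 5.6·10^(74.5/10) + 4·10^(60.2/10) + 1.2·10^(74.6/10) = 2.376e+08.
L_eq = 10·log₁₀(2.376e+08/12.9) = 72.65 dB.

72.7 dB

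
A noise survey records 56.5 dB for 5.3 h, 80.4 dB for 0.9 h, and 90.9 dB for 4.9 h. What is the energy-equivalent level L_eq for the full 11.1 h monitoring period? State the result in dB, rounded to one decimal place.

87.4 dB

L_eq = 10·log₁₀[(1/T)·Σ tᵢ·10^(Lᵢ/10)] with T = 11.1 h.
Σ tᵢ·10^(Lᵢ/10) = 5.3·10^(56.5/10) + 0.9·10^(80.4/10) + 4.9·10^(90.9/10) = 6.129e+09.
L_eq = 10·log₁₀(6.129e+09/11.1) = 87.42 dB.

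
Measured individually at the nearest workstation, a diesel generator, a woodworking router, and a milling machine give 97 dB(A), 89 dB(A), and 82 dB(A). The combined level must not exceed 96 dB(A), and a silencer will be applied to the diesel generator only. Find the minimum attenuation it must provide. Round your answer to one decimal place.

The untreated sources together contribute 10^(89/10) + 10^(82/10) = 9.528e+08, i.e. 89.79 dB(A).
The limit corresponds to 10^(96/10) = 3.981e+09; subtracting the fixed part leaves 3.028e+09 for the diesel generator, i.e. 94.81 dB(A).
Required insertion loss = 97 − 94.81 = 2.19 dB.

2.2 dB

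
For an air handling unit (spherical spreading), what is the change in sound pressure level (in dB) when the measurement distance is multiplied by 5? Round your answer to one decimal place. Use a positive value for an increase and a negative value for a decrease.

Point-source spreading: ΔL = −20·log₁₀(r₂/r₁).
ΔL = −20·log₁₀(5) = -13.98 dB.

-14.0 dB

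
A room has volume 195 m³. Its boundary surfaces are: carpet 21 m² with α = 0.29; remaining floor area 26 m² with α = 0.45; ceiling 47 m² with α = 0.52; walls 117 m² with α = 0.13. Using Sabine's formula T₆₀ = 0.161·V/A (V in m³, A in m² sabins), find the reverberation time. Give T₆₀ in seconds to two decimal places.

0.55 s

Summing Sᵢαᵢ: 21·0.29 + 26·0.45 + 47·0.52 + 117·0.13 = 57.44 m².
T₆₀ = 0.161·V/A = 0.161·195/57.44 = 0.547 s.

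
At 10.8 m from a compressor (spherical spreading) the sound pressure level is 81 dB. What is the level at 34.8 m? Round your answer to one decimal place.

Spherical spreading from a point source gives a 20·log₁₀(r₂/r₁) drop.
L₂ = 81 − 20·log₁₀(34.8/10.8) = 81 − 10.163 = 70.84 dB.

70.8 dB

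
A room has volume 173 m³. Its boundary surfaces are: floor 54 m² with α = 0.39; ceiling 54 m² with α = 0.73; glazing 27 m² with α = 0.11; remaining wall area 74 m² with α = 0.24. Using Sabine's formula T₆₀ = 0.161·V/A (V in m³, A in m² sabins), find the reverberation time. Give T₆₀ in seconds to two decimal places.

Summing Sᵢαᵢ: 54·0.39 + 54·0.73 + 27·0.11 + 74·0.24 = 81.21 m².
T₆₀ = 0.161·V/A = 0.161·173/81.21 = 0.343 s.

0.34 s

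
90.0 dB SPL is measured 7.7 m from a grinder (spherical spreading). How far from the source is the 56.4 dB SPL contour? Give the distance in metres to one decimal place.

Point-source spreading drops the level by 20·log₁₀(r₂/r₁); inverting, r₂/r₁ = 10^(ΔL/20).
r₂ = 7.7·10^((90.0−56.4)/20) = 7.7·10^(33.6/20) = 368.55 m.

368.5 m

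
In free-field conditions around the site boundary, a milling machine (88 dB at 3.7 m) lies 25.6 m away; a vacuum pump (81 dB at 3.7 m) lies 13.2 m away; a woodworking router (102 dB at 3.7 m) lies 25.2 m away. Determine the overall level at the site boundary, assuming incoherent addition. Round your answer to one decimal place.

85.6 dB

First find each source's level at the receiver (point-source: −20·log₁₀(r/r_ref)), then combine on an intensity basis.
milling machine: 88 − 20·log₁₀(25.6/3.7) = 88 − 16.80 = 71.20 dB.
vacuum pump: 81 − 20·log₁₀(13.2/3.7) = 81 − 11.05 = 69.95 dB.
woodworking router: 102 − 20·log₁₀(25.2/3.7) = 102 − 16.66 = 85.34 dB.
Σ 10^(L/10) = 3.647e+08 → L_total = 10·log₁₀(3.647e+08) = 85.62 dB.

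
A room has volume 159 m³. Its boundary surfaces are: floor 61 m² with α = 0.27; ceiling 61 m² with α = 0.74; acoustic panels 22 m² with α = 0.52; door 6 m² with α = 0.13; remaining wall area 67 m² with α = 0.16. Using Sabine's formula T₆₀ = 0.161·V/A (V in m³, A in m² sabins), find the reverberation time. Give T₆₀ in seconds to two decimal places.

Summing Sᵢαᵢ: 61·0.27 + 61·0.74 + 22·0.52 + 6·0.13 + 67·0.16 = 84.55 m².
T₆₀ = 0.161·V/A = 0.161·159/84.55 = 0.303 s.

0.30 s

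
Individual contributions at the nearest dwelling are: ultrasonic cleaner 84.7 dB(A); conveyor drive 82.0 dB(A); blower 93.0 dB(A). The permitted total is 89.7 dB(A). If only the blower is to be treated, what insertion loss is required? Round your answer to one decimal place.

Everything except the blower sums to 10^(84.7/10) + 10^(82.0/10) = 4.536e+08 in linear terms, 86.57 dB(A).
To meet 89.7 dB(A) overall, the treated blower may contribute at most 10^(89.7/10) − 4.536e+08 = 4.796e+08, i.e. 86.81 dB(A).
So the blower must be reduced from 93.0 to 86.81 dB(A): IL = 6.19 dB.

6.2 dB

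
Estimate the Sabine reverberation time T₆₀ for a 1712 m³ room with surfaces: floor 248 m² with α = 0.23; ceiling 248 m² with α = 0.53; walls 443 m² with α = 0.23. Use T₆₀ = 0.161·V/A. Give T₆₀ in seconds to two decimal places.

0.95 s

Total absorption A = 248·0.23 + 248·0.53 + 443·0.23 = 290.37 m² sabins.
T₆₀ = 0.161·V/A = 0.161·1712/290.37 = 0.949 s.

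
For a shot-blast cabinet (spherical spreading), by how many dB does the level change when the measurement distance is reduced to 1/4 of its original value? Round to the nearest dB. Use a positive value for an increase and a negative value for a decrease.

Point-source spreading: ΔL = −20·log₁₀(r₂/r₁).
ΔL = −20·log₁₀(0.25) = +12.04 dB.

+12 dB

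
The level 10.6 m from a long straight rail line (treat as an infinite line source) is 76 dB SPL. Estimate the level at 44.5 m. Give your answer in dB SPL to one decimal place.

69.8 dB SPL

For a line source, L₂ = L₁ − 10·log₁₀(r₂/r₁).
L₂ = 76 − 10·log₁₀(44.5/10.6) = 76 − 6.231 = 69.77 dB SPL.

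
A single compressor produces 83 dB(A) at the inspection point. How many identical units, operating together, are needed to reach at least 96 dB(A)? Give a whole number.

20

N identical sources give L₁ + 10·log₁₀ N, so require 10·log₁₀ N ≥ 96 − 83 = 13.0 dB.
N ≥ 10^(13.0/10) = 19.953, so N = 20.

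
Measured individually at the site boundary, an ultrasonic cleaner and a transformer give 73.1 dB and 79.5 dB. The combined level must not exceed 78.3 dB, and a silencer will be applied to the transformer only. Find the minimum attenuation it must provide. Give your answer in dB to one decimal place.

Fixed contribution from the other source: Σ 10^(L/10) = 10^(73.1/10) = 2.042e+07 (73.10 dB).
To meet 78.3 dB overall, the treated transformer may contribute at most 10^(78.3/10) − 2.042e+07 = 4.719e+07, i.e. 76.74 dB.
So the transformer must be reduced from 79.5 to 76.74 dB: IL = 2.76 dB.

2.8 dB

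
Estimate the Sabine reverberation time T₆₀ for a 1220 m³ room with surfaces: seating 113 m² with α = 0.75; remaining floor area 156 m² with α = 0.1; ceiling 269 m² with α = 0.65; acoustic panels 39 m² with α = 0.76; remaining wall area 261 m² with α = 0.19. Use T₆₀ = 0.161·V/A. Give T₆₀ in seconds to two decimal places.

Total absorption A = 113·0.75 + 156·0.1 + 269·0.65 + 39·0.76 + 261·0.19 = 354.43 m² sabins.
T₆₀ = 0.161 × 1220 / 354.43 = 0.554 s.

0.55 s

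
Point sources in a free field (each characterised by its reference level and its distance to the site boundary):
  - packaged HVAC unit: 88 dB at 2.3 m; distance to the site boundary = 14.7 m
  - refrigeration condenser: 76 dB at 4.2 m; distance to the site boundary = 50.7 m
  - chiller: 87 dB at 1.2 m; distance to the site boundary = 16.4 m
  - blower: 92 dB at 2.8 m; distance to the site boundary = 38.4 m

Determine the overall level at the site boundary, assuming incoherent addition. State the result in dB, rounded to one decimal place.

Propagate each source to the receiver with L = L_ref − 20·log₁₀(r/r_ref), then add intensities.
packaged HVAC unit: 88 − 20·log₁₀(14.7/2.3) = 88 − 16.11 = 71.89 dB.
refrigeration condenser: 76 − 20·log₁₀(50.7/4.2) = 76 − 21.64 = 54.36 dB.
chiller: 87 − 20·log₁₀(16.4/1.2) = 87 − 22.71 = 64.29 dB.
blower: 92 − 20·log₁₀(38.4/2.8) = 92 − 22.74 = 69.26 dB.
Σ 10^(L/10) = 2.683e+07 → L_total = 10·log₁₀(2.683e+07) = 74.29 dB.

74.3 dB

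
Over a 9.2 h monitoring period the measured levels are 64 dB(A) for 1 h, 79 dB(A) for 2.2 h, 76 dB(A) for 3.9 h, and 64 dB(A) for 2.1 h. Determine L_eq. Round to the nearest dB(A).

76 dB(A)

L_eq = 10·log₁₀[(1/T)·Σ tᵢ·10^(Lᵢ/10)] with T = 9.2 h.
Σ tᵢ·10^(Lᵢ/10) = 1·10^(64/10) + 2.2·10^(79/10) + 3.9·10^(76/10) + 2.1·10^(64/10) = 3.378e+08.
L_eq = 10·log₁₀(3.378e+08/9.2) = 75.65 dB(A).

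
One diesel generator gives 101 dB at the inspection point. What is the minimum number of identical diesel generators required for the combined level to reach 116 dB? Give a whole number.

N identical sources give L₁ + 10·log₁₀ N, so require 10·log₁₀ N ≥ 116 − 101 = 15.0 dB.
N ≥ 10^(15.0/10) = 31.623, so N = 32.

32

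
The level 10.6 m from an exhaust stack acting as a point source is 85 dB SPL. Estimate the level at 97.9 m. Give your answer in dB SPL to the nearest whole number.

Point-source attenuation: ΔL = 20·log₁₀(r₂/r₁) = 20·log₁₀(97.9/10.6) = 19.310 dB.
L₂ = 85 − 20·log₁₀(97.9/10.6) = 85 − 19.310 = 65.69 dB SPL.

66 dB SPL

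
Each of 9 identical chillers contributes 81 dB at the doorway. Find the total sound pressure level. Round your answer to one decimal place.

90.5 dB

With 9 equal, uncorrelated contributions the intensity is 9× that of one unit, giving a rise of 10·log₁₀ 9.
L_total = 81 + 10·log₁₀(9) = 81 + 9.542 = 90.54 dB.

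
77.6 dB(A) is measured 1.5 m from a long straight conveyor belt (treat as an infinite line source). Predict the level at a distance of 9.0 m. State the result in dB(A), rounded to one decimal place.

Line-source attenuation: ΔL = 10·log₁₀(r₂/r₁) = 10·log₁₀(9.0/1.5) = 7.782 dB.
L₂ = 77.6 − 10·log₁₀(9.0/1.5) = 77.6 − 7.782 = 69.82 dB(A).

69.8 dB(A)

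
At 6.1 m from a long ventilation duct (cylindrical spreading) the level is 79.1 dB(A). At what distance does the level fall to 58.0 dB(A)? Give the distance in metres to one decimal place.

For a line source L₁ − L₂ = 10·log₁₀(r₂/r₁), so r₂ = r₁·10^((L₁−L₂)/10).
r₂ = 6.1·10^((79.1−58.0)/10) = 6.1·10^(21.1/10) = 785.83 m.

785.8 m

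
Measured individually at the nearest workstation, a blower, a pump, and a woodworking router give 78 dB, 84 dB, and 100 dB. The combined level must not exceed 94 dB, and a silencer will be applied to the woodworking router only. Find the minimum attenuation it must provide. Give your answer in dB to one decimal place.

6.6 dB

The untreated sources together contribute 10^(78/10) + 10^(84/10) = 3.143e+08, i.e. 84.97 dB.
The limit corresponds to 10^(94/10) = 2.512e+09; subtracting the fixed part leaves 2.198e+09 for the woodworking router, i.e. 93.42 dB.
Required insertion loss = 100 − 93.42 = 6.58 dB.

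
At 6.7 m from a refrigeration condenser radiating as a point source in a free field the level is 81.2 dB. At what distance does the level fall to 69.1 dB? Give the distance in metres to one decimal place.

Point-source spreading drops the level by 20·log₁₀(r₂/r₁); inverting, r₂/r₁ = 10^(ΔL/20).
r₂ = 6.7·10^((81.2−69.1)/20) = 6.7·10^(12.1/20) = 26.98 m.

27.0 m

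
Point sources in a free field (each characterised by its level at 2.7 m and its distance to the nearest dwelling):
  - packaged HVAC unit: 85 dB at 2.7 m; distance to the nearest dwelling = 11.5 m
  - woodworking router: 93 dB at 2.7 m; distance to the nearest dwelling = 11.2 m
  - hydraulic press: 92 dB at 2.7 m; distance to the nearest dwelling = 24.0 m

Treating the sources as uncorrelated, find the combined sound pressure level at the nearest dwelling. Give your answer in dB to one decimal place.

81.9 dB

Apply inverse-square spreading to bring every level to the receiver, then sum 10^(L/10).
packaged HVAC unit: 85 − 20·log₁₀(11.5/2.7) = 85 − 12.59 = 72.41 dB.
woodworking router: 93 − 20·log₁₀(11.2/2.7) = 93 − 12.36 = 80.64 dB.
hydraulic press: 92 − 20·log₁₀(24.0/2.7) = 92 − 18.98 = 73.02 dB.
Σ 10^(L/10) = 1.534e+08 → L_total = 10·log₁₀(1.534e+08) = 81.86 dB.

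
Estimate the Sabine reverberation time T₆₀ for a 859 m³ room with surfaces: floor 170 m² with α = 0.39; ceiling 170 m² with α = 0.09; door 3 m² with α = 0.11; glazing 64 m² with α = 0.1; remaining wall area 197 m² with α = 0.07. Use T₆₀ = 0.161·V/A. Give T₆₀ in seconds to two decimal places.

Summing Sᵢαᵢ: 170·0.39 + 170·0.09 + 3·0.11 + 64·0.1 + 197·0.07 = 102.12 m².
T₆₀ = 0.161·V/A = 0.161·859/102.12 = 1.354 s.

1.35 s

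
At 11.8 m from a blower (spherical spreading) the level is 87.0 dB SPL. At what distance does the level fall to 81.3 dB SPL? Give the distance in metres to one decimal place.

22.7 m

The 5.7 dB drop corresponds to a distance ratio of 10^(5.7/20) for a point source.
r₂ = 11.8·10^((87.0−81.3)/20) = 11.8·10^(5.7/20) = 22.74 m.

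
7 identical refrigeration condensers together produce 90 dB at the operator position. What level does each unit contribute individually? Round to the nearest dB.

82 dB

Dividing the total intensity by 7 lowers the level by 10·log₁₀ 7 = 8.451 dB: L₁ = 90 − 8.451.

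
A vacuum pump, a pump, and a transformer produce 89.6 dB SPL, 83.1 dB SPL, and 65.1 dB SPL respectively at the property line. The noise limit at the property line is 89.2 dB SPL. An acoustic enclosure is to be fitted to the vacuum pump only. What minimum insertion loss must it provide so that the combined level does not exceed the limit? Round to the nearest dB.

Everything except the vacuum pump sums to 10^(83.1/10) + 10^(65.1/10) = 2.074e+08 in linear terms, 83.17 dB SPL.
The limit corresponds to 10^(89.2/10) = 8.318e+08; subtracting the fixed part leaves 6.244e+08 for the vacuum pump, i.e. 87.95 dB SPL.
Required insertion loss = 89.6 − 87.95 = 1.65 dB.

2 dB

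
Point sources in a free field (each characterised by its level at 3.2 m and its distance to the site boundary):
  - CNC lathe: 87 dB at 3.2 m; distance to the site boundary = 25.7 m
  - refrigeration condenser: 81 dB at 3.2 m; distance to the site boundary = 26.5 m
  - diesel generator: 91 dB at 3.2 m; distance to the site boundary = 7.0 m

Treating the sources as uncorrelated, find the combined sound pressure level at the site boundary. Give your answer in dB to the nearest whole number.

Apply inverse-square spreading to bring every level to the receiver, then sum 10^(L/10).
CNC lathe: 87 − 20·log₁₀(25.7/3.2) = 87 − 18.10 = 68.90 dB.
refrigeration condenser: 81 − 20·log₁₀(26.5/3.2) = 81 − 18.36 = 62.64 dB.
diesel generator: 91 − 20·log₁₀(7.0/3.2) = 91 − 6.80 = 84.20 dB.
Σ 10^(L/10) = 2.727e+08 → L_total = 10·log₁₀(2.727e+08) = 84.36 dB.

84 dB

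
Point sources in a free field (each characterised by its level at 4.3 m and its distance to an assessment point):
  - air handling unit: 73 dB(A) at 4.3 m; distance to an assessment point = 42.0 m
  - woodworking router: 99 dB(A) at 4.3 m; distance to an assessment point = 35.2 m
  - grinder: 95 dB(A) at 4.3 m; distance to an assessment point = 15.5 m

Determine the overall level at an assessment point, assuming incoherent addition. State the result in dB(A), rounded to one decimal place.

First find each source's level at the receiver (point-source: −20·log₁₀(r/r_ref)), then combine on an intensity basis.
air handling unit: 73 − 20·log₁₀(42.0/4.3) = 73 − 19.80 = 53.20 dB(A).
woodworking router: 99 − 20·log₁₀(35.2/4.3) = 99 − 18.26 = 80.74 dB(A).
grinder: 95 − 20·log₁₀(15.5/4.3) = 95 − 11.14 = 83.86 dB(A).
Σ 10^(L/10) = 3.621e+08 → L_total = 10·log₁₀(3.621e+08) = 85.59 dB(A).

85.6 dB(A)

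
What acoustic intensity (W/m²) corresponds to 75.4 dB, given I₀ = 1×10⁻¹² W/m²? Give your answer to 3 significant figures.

I = I₀·10^(L/10) = 10⁻¹² × 10^(75.4/10) = 10^(-4.460).

3.47e-05 W/m²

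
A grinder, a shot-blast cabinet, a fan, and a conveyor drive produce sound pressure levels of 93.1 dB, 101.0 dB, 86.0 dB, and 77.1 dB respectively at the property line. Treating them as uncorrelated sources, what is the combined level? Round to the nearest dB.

102 dB

For uncorrelated sources the intensities add, so convert each level to linear form, sum, and take 10·log₁₀ of the total.
Σ 10^(L/10) = 10^(93.1/10) + 10^(101.0/10) + 10^(86.0/10) + 10^(77.1/10) = 1.508e+10.
L_total = 10·log₁₀(1.508e+10) = 101.78 dB.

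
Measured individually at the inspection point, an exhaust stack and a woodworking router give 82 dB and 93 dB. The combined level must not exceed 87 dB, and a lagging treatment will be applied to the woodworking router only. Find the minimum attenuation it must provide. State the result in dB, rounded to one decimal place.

Fixed contribution from the other source: Σ 10^(L/10) = 10^(82/10) = 1.585e+08 (82.00 dB).
To meet 87 dB overall, the treated woodworking router may contribute at most 10^(87/10) − 1.585e+08 = 3.427e+08, i.e. 85.35 dB.
Required insertion loss = 93 − 85.35 = 7.65 dB.

7.7 dB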